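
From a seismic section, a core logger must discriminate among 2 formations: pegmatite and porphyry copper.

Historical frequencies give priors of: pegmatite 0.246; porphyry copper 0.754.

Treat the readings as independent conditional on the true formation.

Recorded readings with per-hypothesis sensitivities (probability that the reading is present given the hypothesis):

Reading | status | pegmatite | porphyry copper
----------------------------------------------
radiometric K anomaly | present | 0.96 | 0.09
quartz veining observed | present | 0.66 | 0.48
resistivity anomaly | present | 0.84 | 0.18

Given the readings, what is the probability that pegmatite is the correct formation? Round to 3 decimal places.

By Bayes' rule with conditional independence, the unnormalized weight for each hypothesis is prior × ∏ likelihoods:
  pegmatite: 0.246 × 0.96 × 0.66 × 0.84 = 0.13093
  porphyry copper: 0.754 × 0.09 × 0.48 × 0.18 = 0.0058631
The unnormalized weights sum to 0.13679.
P(pegmatite | evidence) = 0.13093 / 0.13679 ≈ 0.957.

0.957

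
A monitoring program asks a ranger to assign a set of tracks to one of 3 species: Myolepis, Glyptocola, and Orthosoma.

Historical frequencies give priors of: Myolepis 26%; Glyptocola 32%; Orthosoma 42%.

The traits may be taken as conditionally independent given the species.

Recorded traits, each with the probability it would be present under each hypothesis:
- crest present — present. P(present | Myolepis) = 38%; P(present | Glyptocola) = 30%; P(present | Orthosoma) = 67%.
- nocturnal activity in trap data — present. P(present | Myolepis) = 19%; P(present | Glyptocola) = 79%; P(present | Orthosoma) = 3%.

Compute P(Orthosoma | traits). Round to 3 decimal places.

By Bayes' rule with conditional independence, the unnormalized weight for each hypothesis is prior × ∏ likelihoods:
  Myolepis: 0.26 × 0.38 × 0.19 = 0.018772
  Glyptocola: 0.32 × 0.30 × 0.79 = 0.07584
  Orthosoma: 0.42 × 0.67 × 0.03 = 0.008442
Normalizing constant Z = 0.018772 + 0.07584 + 0.008442 = 0.10305.
P(Orthosoma | evidence) = 0.008442 / 0.10305 ≈ 0.082.

0.082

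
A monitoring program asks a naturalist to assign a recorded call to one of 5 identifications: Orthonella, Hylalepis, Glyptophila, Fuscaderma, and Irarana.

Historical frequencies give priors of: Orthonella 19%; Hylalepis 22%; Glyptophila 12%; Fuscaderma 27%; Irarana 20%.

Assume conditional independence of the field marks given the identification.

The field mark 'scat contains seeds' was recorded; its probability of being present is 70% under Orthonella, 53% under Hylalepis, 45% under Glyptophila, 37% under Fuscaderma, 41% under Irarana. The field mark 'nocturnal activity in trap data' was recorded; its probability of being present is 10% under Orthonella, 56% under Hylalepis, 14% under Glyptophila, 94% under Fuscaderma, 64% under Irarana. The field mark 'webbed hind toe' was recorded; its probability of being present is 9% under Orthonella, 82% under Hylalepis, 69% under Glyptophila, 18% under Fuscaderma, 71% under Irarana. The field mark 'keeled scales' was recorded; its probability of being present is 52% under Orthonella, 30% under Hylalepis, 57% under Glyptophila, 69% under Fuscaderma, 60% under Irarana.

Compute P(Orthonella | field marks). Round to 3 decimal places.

Multiply each prior by the joint likelihood of the field mark pattern:
  Orthonella: 0.19 × 0.70 × 0.10 × 0.09 × 0.52 = 0.00062244
  Hylalepis: 0.22 × 0.53 × 0.56 × 0.82 × 0.30 = 0.016063
  Glyptophila: 0.12 × 0.45 × 0.14 × 0.69 × 0.57 = 0.0029733
  Fuscaderma: 0.27 × 0.37 × 0.94 × 0.18 × 0.69 = 0.011663
  Irarana: 0.20 × 0.41 × 0.64 × 0.71 × 0.60 = 0.022356
The unnormalized weights sum to 0.053678.
P(Orthonella | evidence) = 0.00062244 / 0.053678 ≈ 0.012.

0.012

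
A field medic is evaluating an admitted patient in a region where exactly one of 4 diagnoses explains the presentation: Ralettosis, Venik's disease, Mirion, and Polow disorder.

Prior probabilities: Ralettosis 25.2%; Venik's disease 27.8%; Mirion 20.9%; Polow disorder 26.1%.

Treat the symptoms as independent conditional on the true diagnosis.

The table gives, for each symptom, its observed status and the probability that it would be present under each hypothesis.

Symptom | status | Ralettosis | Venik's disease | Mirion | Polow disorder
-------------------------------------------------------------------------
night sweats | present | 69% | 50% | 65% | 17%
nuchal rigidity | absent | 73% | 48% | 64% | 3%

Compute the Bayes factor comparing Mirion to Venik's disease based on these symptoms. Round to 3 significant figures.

The Bayes factor is the ratio of the joint likelihoods of the symptom pattern under the two hypotheses (using 1 − P(present | H) for each absent symptom).
  Mirion: 0.65 × (1 − 0.64) = 0.234
  Venik's disease: 0.50 × (1 − 0.48) = 0.26
Bayes factor = 0.234 / 0.26 ≈ 0.900

0.900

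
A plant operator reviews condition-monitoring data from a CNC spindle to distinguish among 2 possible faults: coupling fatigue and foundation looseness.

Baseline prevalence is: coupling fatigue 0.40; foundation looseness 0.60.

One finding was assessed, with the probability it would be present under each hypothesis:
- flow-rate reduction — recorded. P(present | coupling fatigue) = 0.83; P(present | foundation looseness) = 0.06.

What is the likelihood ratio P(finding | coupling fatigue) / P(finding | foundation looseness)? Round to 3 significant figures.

The Bayes factor is the ratio of the two likelihoods.
  coupling fatigue: 0.83
  foundation looseness: 0.06
Bayes factor = 0.83 / 0.06 ≈ 13.8

13.8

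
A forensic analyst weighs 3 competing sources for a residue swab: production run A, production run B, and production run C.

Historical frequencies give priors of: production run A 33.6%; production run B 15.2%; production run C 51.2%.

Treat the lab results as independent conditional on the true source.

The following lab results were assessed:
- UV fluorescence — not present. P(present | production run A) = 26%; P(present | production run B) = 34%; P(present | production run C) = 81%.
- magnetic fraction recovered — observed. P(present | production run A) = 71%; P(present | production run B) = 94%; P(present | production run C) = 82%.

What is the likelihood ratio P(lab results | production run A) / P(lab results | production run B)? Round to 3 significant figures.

0.847

Joint likelihood of the lab result pattern under each hypothesis (using 1 − P(present | H) for each absent lab result):
  production run A: (1 − 0.26) × 0.71 = 0.5254
  production run B: (1 − 0.34) × 0.94 = 0.6204
Bayes factor = 0.5254 / 0.6204 ≈ 0.847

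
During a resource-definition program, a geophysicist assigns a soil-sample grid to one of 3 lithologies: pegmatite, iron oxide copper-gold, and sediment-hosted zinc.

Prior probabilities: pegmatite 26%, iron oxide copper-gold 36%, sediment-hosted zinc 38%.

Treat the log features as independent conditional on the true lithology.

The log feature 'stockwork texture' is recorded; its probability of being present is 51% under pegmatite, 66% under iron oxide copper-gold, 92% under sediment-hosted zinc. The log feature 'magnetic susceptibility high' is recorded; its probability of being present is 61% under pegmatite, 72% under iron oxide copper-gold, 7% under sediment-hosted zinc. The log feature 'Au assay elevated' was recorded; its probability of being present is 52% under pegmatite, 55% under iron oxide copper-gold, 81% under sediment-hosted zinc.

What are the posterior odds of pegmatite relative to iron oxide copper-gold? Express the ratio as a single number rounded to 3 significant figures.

0.447

Unnormalized posterior weight (prior times the log feature likelihoods) for each of the two hypotheses:
  pegmatite: 0.26 × 0.51 × 0.61 × 0.52 = 0.042061
  iron oxide copper-gold: 0.36 × 0.66 × 0.72 × 0.55 = 0.09409
Posterior odds = 0.042061 / 0.09409 ≈ 0.447.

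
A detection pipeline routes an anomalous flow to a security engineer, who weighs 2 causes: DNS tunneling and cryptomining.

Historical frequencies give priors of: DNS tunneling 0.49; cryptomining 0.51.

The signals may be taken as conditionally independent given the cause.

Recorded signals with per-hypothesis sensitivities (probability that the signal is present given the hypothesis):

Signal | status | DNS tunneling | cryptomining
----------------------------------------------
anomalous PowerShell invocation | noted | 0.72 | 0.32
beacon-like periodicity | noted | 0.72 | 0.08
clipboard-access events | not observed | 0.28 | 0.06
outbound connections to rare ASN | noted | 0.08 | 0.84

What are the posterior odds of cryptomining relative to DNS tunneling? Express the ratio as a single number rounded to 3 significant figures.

0.705

Unnormalized posterior weight (prior times the signal likelihoods) for each of the two hypotheses (using 1 − P(present | H) for each absent signal):
  cryptomining: 0.51 × 0.32 × 0.08 × (1 − 0.06) × 0.84 = 0.010309
  DNS tunneling: 0.49 × 0.72 × 0.72 × (1 − 0.28) × 0.08 = 0.014631
Posterior odds = 0.010309 / 0.014631 ≈ 0.705.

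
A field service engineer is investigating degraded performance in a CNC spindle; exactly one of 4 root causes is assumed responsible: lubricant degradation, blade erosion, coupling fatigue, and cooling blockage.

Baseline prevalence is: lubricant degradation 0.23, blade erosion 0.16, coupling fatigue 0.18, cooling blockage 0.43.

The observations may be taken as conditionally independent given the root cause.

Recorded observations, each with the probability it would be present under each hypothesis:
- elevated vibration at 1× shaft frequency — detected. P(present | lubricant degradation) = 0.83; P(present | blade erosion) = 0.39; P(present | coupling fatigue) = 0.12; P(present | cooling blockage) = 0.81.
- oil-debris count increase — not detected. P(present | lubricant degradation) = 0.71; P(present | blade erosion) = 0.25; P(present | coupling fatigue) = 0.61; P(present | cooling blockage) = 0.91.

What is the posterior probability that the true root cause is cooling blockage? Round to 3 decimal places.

By Bayes' rule with conditional independence, the unnormalized weight for each hypothesis is prior × ∏ likelihoods (using 1 − P(present | H) for each absent observation):
  lubricant degradation: 0.23 × 0.83 × (1 − 0.71) = 0.055361
  blade erosion: 0.16 × 0.39 × (1 − 0.25) = 0.0468
  coupling fatigue: 0.18 × 0.12 × (1 − 0.61) = 0.008424
  cooling blockage: 0.43 × 0.81 × (1 − 0.91) = 0.031347
Normalizing constant Z = 0.055361 + 0.0468 + 0.008424 + 0.031347 = 0.14193.
P(cooling blockage | evidence) = 0.031347 / 0.14193 ≈ 0.221.

0.221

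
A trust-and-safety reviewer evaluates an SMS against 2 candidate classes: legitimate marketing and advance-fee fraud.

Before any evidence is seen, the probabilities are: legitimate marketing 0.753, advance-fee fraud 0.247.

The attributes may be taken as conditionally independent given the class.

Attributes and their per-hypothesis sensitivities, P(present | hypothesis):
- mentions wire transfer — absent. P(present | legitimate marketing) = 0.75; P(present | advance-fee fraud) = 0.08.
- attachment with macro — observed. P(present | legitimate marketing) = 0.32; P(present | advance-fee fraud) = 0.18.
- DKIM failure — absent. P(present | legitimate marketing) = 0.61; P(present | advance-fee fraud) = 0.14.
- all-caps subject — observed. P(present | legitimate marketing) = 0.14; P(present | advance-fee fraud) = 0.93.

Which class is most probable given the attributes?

advance-fee fraud

By Bayes' rule with conditional independence, the unnormalized weight for each hypothesis is prior × ∏ likelihoods (using 1 − P(present | H) for each absent attribute):
  legitimate marketing: 0.753 × (1 − 0.75) × 0.32 × (1 − 0.61) × 0.14 = 0.0032891
  advance-fee fraud: 0.247 × (1 − 0.08) × 0.18 × (1 − 0.14) × 0.93 = 0.032714
Marginal likelihood of the evidence = 0.036003.
P(legitimate marketing | evidence) ≈ 0.0032891 / 0.036003 ≈ 0.091
P(advance-fee fraud | evidence) ≈ 0.032714 / 0.036003 ≈ 0.909
The largest is 0.909, so advance-fee fraud is most probable.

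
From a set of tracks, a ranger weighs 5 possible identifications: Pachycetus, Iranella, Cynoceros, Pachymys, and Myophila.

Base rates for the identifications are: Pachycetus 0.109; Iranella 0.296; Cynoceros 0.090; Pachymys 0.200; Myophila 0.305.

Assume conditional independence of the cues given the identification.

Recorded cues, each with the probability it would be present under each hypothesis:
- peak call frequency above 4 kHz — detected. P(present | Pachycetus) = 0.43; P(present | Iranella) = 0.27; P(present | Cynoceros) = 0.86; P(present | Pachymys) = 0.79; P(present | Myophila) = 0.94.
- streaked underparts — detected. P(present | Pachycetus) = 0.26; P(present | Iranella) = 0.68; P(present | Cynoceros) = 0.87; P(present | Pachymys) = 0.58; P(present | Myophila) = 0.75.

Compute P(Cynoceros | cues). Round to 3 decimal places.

Multiply each prior by the joint likelihood of the cue pattern:
  Pachycetus: 0.109 × 0.43 × 0.26 = 0.012186
  Iranella: 0.296 × 0.27 × 0.68 = 0.054346
  Cynoceros: 0.090 × 0.86 × 0.87 = 0.067338
  Pachymys: 0.200 × 0.79 × 0.58 = 0.09164
  Myophila: 0.305 × 0.94 × 0.75 = 0.21502
Normalizing constant Z = 0.012186 + 0.054346 + 0.067338 + 0.09164 + 0.21502 = 0.44053.
P(Cynoceros | evidence) = 0.067338 / 0.44053 ≈ 0.153.

0.153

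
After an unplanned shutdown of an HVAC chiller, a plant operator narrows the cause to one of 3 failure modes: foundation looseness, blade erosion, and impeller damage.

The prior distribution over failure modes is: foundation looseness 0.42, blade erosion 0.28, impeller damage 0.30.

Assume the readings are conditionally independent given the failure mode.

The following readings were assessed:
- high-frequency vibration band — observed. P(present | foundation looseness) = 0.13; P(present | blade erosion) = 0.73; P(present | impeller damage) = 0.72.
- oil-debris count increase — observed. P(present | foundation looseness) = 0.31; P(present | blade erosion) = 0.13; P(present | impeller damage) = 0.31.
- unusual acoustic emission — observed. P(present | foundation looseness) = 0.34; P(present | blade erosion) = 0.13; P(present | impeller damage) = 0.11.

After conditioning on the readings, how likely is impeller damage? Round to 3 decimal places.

0.444

By Bayes' rule with conditional independence, the unnormalized weight for each hypothesis is prior × ∏ likelihoods:
  foundation looseness: 0.42 × 0.13 × 0.31 × 0.34 = 0.0057548
  blade erosion: 0.28 × 0.73 × 0.13 × 0.13 = 0.0034544
  impeller damage: 0.30 × 0.72 × 0.31 × 0.11 = 0.0073656
Marginal likelihood of the evidence = 0.016575.
P(impeller damage | evidence) = 0.0073656 / 0.016575 ≈ 0.444.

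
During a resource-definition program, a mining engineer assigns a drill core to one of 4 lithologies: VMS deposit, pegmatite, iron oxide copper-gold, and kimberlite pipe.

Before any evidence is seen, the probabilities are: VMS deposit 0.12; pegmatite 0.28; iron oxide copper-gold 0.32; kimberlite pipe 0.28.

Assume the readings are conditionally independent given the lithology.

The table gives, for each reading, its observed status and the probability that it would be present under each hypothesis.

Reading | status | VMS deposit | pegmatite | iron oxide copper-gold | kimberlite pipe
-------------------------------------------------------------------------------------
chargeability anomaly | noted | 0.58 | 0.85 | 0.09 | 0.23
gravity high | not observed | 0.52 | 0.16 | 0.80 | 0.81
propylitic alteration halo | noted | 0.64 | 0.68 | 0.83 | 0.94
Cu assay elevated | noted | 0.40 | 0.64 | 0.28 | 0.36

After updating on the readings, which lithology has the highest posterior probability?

pegmatite

By Bayes' rule with conditional independence, the unnormalized weight for each hypothesis is prior × ∏ likelihoods (using 1 − P(present | H) for each absent reading):
  VMS deposit: 0.12 × 0.58 × (1 − 0.52) × 0.64 × 0.40 = 0.0085524
  pegmatite: 0.28 × 0.85 × (1 − 0.16) × 0.68 × 0.64 = 0.087005
  iron oxide copper-gold: 0.32 × 0.09 × (1 − 0.80) × 0.83 × 0.28 = 0.0013386
  kimberlite pipe: 0.28 × 0.23 × (1 − 0.81) × 0.94 × 0.36 = 0.0041407
Normalizing constant Z = 0.0085524 + 0.087005 + 0.0013386 + 0.0041407 = 0.10104.
P(VMS deposit | evidence) ≈ 0.0085524 / 0.10104 ≈ 0.085
P(pegmatite | evidence) ≈ 0.087005 / 0.10104 ≈ 0.861
P(iron oxide copper-gold | evidence) ≈ 0.0013386 / 0.10104 ≈ 0.013
P(kimberlite pipe | evidence) ≈ 0.0041407 / 0.10104 ≈ 0.041
The largest is 0.861, so pegmatite is most probable.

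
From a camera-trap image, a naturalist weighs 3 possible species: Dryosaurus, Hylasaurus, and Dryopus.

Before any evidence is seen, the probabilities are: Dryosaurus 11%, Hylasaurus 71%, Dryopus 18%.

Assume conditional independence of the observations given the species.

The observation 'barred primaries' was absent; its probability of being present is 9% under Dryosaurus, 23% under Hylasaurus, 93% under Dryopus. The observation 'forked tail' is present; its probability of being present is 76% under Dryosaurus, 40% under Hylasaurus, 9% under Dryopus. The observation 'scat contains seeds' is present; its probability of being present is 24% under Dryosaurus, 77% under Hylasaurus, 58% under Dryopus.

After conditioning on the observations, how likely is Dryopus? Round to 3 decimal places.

Multiply each prior by the joint likelihood of the evidence pattern (using 1 − P(present | H) for each absent observation):
  Dryosaurus: 0.11 × (1 − 0.09) × 0.76 × 0.24 = 0.018258
  Hylasaurus: 0.71 × (1 − 0.23) × 0.40 × 0.77 = 0.16838
  Dryopus: 0.18 × (1 − 0.93) × 0.09 × 0.58 = 0.00065772
Marginal likelihood of the evidence = 0.1873.
P(Dryopus | evidence) = 0.00065772 / 0.1873 ≈ 0.004.

0.004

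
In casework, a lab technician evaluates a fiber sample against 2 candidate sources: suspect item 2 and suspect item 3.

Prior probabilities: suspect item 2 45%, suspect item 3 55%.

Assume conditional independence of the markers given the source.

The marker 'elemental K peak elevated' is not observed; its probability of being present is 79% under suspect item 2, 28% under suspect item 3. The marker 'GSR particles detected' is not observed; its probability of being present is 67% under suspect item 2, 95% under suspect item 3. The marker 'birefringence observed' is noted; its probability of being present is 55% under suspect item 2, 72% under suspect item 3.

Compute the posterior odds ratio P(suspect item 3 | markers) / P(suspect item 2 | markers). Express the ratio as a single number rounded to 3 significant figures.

0.831

Posterior odds equal prior odds times the likelihood ratio; only the two competing hypotheses matter (using 1 − P(present | H) for each absent marker).
  suspect item 3: 0.55 × (1 − 0.28) × (1 − 0.95) × 0.72 = 0.014256
  suspect item 2: 0.45 × (1 − 0.79) × (1 − 0.67) × 0.55 = 0.017152
Odds(suspect item 3 : suspect item 2) = 0.014256 / 0.017152 ≈ 0.831.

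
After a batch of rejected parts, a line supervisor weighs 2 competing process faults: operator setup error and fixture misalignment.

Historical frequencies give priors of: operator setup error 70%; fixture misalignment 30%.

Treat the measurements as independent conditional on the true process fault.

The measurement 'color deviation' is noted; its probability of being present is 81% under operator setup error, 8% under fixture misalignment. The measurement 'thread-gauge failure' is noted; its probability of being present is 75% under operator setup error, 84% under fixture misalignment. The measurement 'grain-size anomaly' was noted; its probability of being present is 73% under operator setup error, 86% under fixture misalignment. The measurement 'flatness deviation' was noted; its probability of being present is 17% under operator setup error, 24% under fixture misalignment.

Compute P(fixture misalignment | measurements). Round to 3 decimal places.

0.073

For each hypothesis, the unnormalized posterior weight is prior × product of the measurement likelihoods:
  operator setup error: 0.70 × 0.81 × 0.75 × 0.73 × 0.17 = 0.052774
  fixture misalignment: 0.30 × 0.08 × 0.84 × 0.86 × 0.24 = 0.004161
Normalizing constant Z = 0.052774 + 0.004161 = 0.056935.
P(fixture misalignment | evidence) = 0.004161 / 0.056935 ≈ 0.073.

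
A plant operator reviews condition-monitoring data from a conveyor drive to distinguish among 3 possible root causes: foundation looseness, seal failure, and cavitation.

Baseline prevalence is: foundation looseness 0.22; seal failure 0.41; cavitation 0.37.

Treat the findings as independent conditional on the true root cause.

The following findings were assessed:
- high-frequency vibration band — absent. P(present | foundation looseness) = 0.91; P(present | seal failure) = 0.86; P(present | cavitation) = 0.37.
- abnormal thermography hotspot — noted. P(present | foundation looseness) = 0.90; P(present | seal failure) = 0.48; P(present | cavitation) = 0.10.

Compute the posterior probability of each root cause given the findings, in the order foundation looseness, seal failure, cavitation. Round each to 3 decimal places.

0.259, 0.401, 0.339

By Bayes' rule with conditional independence, the unnormalized weight for each hypothesis is prior × ∏ likelihoods (using 1 − P(present | H) for each absent finding):
  foundation looseness: 0.22 × (1 − 0.91) × 0.90 = 0.01782
  seal failure: 0.41 × (1 − 0.86) × 0.48 = 0.027552
  cavitation: 0.37 × (1 − 0.37) × 0.10 = 0.02331
Marginal likelihood of the evidence = 0.068682.
P(foundation looseness | evidence) = 0.01782 / 0.068682 ≈ 0.259
P(seal failure | evidence) = 0.027552 / 0.068682 ≈ 0.401
P(cavitation | evidence) = 0.02331 / 0.068682 ≈ 0.339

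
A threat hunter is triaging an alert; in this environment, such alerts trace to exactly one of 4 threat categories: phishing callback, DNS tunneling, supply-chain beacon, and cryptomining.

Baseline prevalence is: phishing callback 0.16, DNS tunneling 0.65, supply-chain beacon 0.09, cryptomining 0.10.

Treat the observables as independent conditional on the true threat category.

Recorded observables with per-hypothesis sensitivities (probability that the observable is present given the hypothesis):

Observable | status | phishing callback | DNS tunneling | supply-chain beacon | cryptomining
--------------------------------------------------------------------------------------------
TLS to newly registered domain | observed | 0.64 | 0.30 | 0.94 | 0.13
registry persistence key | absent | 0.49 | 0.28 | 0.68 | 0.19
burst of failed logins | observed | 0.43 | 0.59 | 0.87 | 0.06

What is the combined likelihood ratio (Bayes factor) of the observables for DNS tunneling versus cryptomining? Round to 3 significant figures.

20.2

The Bayes factor is the ratio of the joint likelihoods of the observable pattern under the two hypotheses (using 1 − P(present | H) for each absent observable).
  DNS tunneling: 0.30 × (1 − 0.28) × 0.59 = 0.12744
  cryptomining: 0.13 × (1 − 0.19) × 0.06 = 0.006318
Bayes factor = 0.12744 / 0.006318 ≈ 20.2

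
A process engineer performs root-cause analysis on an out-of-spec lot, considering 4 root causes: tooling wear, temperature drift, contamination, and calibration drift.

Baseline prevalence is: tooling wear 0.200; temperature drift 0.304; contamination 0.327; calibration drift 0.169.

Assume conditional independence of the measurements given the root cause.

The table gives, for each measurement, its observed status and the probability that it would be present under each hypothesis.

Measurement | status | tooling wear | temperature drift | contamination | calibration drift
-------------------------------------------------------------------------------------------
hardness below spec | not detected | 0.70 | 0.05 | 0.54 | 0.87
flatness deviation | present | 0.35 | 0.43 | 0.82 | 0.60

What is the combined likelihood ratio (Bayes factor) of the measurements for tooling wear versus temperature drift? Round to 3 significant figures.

Joint likelihood of the measurement pattern under each hypothesis (using 1 − P(present | H) for each absent measurement):
  tooling wear: (1 − 0.70) × 0.35 = 0.105
  temperature drift: (1 − 0.05) × 0.43 = 0.4085
Bayes factor = 0.105 / 0.4085 ≈ 0.257

0.257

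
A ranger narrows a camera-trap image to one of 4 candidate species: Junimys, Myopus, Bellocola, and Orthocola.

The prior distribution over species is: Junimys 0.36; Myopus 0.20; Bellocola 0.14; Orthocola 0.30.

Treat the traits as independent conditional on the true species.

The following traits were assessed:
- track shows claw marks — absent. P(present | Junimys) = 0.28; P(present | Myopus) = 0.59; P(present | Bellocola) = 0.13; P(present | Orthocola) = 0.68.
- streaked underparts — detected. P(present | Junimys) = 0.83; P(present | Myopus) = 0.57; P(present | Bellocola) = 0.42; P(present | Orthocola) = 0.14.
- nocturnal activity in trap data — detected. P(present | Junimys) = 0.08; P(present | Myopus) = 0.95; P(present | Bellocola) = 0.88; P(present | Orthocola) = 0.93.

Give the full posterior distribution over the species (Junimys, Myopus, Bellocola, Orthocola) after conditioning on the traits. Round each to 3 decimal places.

0.144, 0.373, 0.378, 0.105

By Bayes' rule with conditional independence, the unnormalized weight for each hypothesis is prior × ∏ likelihoods (using 1 − P(present | H) for each absent trait):
  Junimys: 0.36 × (1 − 0.28) × 0.83 × 0.08 = 0.017211
  Myopus: 0.20 × (1 − 0.59) × 0.57 × 0.95 = 0.044403
  Bellocola: 0.14 × (1 − 0.13) × 0.42 × 0.88 = 0.045017
  Orthocola: 0.30 × (1 − 0.68) × 0.14 × 0.93 = 0.012499
Marginal likelihood of the evidence = 0.11913.
P(Junimys | evidence) = 0.017211 / 0.11913 ≈ 0.144
P(Myopus | evidence) = 0.044403 / 0.11913 ≈ 0.373
P(Bellocola | evidence) = 0.045017 / 0.11913 ≈ 0.378
P(Orthocola | evidence) = 0.012499 / 0.11913 ≈ 0.105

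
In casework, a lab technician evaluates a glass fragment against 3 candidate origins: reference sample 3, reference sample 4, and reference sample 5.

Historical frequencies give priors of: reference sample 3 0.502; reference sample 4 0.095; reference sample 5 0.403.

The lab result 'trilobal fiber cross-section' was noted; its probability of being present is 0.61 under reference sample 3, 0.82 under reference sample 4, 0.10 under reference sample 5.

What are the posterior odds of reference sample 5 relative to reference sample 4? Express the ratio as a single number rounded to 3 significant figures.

0.517

Unnormalized posterior weight (prior times the lab result likelihood) for each of the two hypotheses:
  reference sample 5: 0.403 × 0.10 = 0.0403
  reference sample 4: 0.095 × 0.82 = 0.0779
Odds(reference sample 5 : reference sample 4) = 0.0403 / 0.0779 ≈ 0.517.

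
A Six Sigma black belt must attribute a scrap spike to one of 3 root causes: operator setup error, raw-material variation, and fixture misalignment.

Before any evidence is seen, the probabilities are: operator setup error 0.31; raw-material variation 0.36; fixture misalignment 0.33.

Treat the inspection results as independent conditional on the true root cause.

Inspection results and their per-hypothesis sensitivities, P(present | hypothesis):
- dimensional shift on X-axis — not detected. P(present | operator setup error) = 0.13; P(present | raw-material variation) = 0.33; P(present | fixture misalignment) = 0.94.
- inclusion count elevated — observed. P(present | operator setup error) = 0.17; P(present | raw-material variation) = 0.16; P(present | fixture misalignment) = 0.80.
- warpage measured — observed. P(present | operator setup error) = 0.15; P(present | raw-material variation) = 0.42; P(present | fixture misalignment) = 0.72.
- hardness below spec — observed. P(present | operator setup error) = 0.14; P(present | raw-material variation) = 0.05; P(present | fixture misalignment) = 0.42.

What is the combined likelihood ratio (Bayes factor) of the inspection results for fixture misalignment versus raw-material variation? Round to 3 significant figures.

Take the product of per-inspection result likelihoods under each hypothesis (using 1 − P(present | H) for each absent inspection result), then divide.
  fixture misalignment: (1 − 0.94) × 0.80 × 0.72 × 0.42 = 0.014515
  raw-material variation: (1 − 0.33) × 0.16 × 0.42 × 0.05 = 0.0022512
Bayes factor = 0.014515 / 0.0022512 ≈ 6.45

6.45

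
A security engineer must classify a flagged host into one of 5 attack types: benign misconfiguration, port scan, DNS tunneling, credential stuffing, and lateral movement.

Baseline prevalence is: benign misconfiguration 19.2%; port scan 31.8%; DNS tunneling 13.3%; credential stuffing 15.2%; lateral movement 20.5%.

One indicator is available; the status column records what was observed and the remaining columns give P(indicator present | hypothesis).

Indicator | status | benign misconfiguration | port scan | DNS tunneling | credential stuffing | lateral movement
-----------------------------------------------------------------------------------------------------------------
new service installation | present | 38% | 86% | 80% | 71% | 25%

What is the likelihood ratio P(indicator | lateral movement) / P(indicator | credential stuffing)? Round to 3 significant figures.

0.352

The Bayes factor is the ratio of the two likelihoods.
  lateral movement: 0.25
  credential stuffing: 0.71
Bayes factor = 0.25 / 0.71 ≈ 0.352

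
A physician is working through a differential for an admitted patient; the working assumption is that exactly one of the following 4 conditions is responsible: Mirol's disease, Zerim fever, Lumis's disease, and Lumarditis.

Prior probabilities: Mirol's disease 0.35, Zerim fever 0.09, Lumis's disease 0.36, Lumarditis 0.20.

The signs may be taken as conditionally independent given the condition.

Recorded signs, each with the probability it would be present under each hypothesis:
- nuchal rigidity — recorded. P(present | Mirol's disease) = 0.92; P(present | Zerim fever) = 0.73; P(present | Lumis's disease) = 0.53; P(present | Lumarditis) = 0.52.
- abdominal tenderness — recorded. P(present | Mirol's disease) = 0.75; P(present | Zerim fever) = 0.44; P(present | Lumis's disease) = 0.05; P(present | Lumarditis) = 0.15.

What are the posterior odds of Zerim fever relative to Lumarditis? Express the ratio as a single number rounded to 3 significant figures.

Posterior odds equal prior odds times the likelihood ratio; only the two competing hypotheses matter.
  Zerim fever: 0.09 × 0.73 × 0.44 = 0.028908
  Lumarditis: 0.20 × 0.52 × 0.15 = 0.0156
Odds(Zerim fever : Lumarditis) = 0.028908 / 0.0156 ≈ 1.85.

1.85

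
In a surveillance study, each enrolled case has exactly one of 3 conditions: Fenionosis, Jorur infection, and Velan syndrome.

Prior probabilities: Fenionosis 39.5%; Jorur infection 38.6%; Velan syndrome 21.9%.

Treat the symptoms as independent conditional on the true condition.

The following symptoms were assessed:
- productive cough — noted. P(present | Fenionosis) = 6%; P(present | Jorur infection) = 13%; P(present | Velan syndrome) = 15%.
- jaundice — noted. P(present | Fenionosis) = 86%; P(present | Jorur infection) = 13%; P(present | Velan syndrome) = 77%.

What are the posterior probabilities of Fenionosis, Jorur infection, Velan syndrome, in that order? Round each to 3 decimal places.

0.390, 0.125, 0.485

By Bayes' rule with conditional independence, the unnormalized weight for each hypothesis is prior × ∏ likelihoods:
  Fenionosis: 0.395 × 0.06 × 0.86 = 0.020382
  Jorur infection: 0.386 × 0.13 × 0.13 = 0.0065234
  Velan syndrome: 0.219 × 0.15 × 0.77 = 0.025294
The unnormalized weights sum to 0.0522.
P(Fenionosis | evidence) = 0.020382 / 0.0522 ≈ 0.390
P(Jorur infection | evidence) = 0.0065234 / 0.0522 ≈ 0.125
P(Velan syndrome | evidence) = 0.025294 / 0.0522 ≈ 0.485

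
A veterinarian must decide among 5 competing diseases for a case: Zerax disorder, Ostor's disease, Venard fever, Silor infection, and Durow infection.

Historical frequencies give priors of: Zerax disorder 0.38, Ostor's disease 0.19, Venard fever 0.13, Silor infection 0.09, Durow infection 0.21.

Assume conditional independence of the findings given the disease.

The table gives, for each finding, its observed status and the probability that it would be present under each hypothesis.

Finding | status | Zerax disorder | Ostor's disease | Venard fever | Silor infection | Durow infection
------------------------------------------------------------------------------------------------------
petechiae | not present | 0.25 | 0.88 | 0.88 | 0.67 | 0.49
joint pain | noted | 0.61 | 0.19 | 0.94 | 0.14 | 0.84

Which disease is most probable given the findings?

Zerax disorder

Multiply each prior by the joint likelihood of the evidence pattern (using 1 − P(present | H) for each absent finding):
  Zerax disorder: 0.38 × (1 − 0.25) × 0.61 = 0.17385
  Ostor's disease: 0.19 × (1 − 0.88) × 0.19 = 0.004332
  Venard fever: 0.13 × (1 − 0.88) × 0.94 = 0.014664
  Silor infection: 0.09 × (1 − 0.67) × 0.14 = 0.004158
  Durow infection: 0.21 × (1 − 0.49) × 0.84 = 0.089964
Normalizing constant Z = 0.17385 + 0.004332 + 0.014664 + 0.004158 + 0.089964 = 0.28697.
P(Zerax disorder | evidence) ≈ 0.17385 / 0.28697 ≈ 0.606
P(Ostor's disease | evidence) ≈ 0.004332 / 0.28697 ≈ 0.015
P(Venard fever | evidence) ≈ 0.014664 / 0.28697 ≈ 0.051
P(Silor infection | evidence) ≈ 0.004158 / 0.28697 ≈ 0.014
P(Durow infection | evidence) ≈ 0.089964 / 0.28697 ≈ 0.313
The largest is 0.606, so Zerax disorder is most probable.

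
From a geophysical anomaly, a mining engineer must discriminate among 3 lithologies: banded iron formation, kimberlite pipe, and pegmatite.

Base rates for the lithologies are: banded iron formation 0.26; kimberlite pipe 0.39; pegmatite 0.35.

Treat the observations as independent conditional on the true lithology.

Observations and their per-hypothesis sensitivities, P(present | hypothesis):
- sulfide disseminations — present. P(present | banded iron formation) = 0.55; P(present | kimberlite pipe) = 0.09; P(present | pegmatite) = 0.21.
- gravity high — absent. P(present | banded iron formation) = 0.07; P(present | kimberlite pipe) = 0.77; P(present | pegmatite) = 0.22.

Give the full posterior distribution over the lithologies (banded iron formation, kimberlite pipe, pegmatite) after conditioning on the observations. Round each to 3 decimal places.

0.670, 0.041, 0.289

For each hypothesis, the unnormalized posterior weight is prior × product of the observation likelihoods (using 1 − P(present | H) for each absent observation):
  banded iron formation: 0.26 × 0.55 × (1 − 0.07) = 0.13299
  kimberlite pipe: 0.39 × 0.09 × (1 − 0.77) = 0.008073
  pegmatite: 0.35 × 0.21 × (1 − 0.22) = 0.05733
Marginal likelihood of the evidence = 0.19839.
P(banded iron formation | evidence) = 0.13299 / 0.19839 ≈ 0.670
P(kimberlite pipe | evidence) = 0.008073 / 0.19839 ≈ 0.041
P(pegmatite | evidence) = 0.05733 / 0.19839 ≈ 0.289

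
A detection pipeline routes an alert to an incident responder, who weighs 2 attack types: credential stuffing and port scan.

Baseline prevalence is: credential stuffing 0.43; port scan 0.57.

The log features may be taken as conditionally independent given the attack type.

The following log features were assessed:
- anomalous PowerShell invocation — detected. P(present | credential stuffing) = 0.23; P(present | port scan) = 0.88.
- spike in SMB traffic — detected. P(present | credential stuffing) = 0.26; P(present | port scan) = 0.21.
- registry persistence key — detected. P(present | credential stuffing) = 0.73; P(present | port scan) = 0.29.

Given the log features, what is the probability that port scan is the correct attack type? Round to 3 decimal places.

0.619

Multiply each prior by the joint likelihood of the log feature pattern:
  credential stuffing: 0.43 × 0.23 × 0.26 × 0.73 = 0.018771
  port scan: 0.57 × 0.88 × 0.21 × 0.29 = 0.030547
The unnormalized weights sum to 0.049319.
P(port scan | evidence) = 0.030547 / 0.049319 ≈ 0.619.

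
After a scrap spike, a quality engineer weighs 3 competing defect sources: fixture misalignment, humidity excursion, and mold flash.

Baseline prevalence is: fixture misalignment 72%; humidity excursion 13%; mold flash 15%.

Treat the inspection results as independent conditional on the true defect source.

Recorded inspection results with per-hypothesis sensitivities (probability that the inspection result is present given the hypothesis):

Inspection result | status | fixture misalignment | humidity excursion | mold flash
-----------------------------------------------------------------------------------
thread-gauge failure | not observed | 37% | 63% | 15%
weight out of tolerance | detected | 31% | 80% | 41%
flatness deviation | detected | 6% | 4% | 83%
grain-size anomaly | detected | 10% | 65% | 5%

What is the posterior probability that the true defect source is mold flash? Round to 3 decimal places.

0.541

By Bayes' rule with conditional independence, the unnormalized weight for each hypothesis is prior × ∏ likelihoods (using 1 − P(present | H) for each absent inspection result):
  fixture misalignment: 0.72 × (1 − 0.37) × 0.31 × 0.06 × 0.10 = 0.0008437
  humidity excursion: 0.13 × (1 − 0.63) × 0.80 × 0.04 × 0.65 = 0.0010005
  mold flash: 0.15 × (1 − 0.15) × 0.41 × 0.83 × 0.05 = 0.0021694
Marginal likelihood of the evidence = 0.0040136.
P(mold flash | evidence) = 0.0021694 / 0.0040136 ≈ 0.541.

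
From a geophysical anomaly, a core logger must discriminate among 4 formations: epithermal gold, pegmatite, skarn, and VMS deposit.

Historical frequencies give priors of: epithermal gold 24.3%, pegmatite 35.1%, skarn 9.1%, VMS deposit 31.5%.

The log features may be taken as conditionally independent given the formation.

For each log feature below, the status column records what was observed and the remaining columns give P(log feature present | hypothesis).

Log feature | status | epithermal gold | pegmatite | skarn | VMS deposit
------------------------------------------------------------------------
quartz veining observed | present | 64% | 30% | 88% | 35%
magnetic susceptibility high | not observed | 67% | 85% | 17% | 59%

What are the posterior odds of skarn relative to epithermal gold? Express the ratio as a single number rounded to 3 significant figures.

Posterior odds equal prior odds times the likelihood ratio; only the two competing hypotheses matter (using 1 − P(present | H) for each absent log feature).
  skarn: 0.091 × 0.88 × (1 − 0.17) = 0.066466
  epithermal gold: 0.243 × 0.64 × (1 − 0.67) = 0.051322
Posterior odds = 0.066466 / 0.051322 ≈ 1.30.

1.30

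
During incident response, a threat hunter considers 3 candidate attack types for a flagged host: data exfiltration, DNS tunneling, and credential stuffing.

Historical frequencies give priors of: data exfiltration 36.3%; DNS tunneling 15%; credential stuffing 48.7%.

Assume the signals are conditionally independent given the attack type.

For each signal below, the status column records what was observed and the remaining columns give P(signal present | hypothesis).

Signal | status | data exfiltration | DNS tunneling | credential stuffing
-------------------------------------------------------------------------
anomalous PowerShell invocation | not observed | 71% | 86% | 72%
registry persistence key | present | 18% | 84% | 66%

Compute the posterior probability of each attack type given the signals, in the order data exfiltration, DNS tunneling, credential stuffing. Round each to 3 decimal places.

For each hypothesis, the unnormalized posterior weight is prior × product of the signal likelihoods (using 1 − P(present | H) for each absent signal):
  data exfiltration: 0.363 × (1 − 0.71) × 0.18 = 0.018949
  DNS tunneling: 0.150 × (1 − 0.86) × 0.84 = 0.01764
  credential stuffing: 0.487 × (1 − 0.72) × 0.66 = 0.089998
Marginal likelihood of the evidence = 0.12659.
P(data exfiltration | evidence) = 0.018949 / 0.12659 ≈ 0.150
P(DNS tunneling | evidence) = 0.01764 / 0.12659 ≈ 0.139
P(credential stuffing | evidence) = 0.089998 / 0.12659 ≈ 0.711

0.150, 0.139, 0.711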